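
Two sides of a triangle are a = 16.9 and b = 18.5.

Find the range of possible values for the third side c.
Triangle inequality: |a − b| < c < a + b
|a − b| = |16.9 − 18.5| = 1.6
a + b = 16.9 + 18.5 = 35.4

1.6 < c < 35.4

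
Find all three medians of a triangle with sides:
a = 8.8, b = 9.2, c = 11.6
Median formula: m_a = ½√(2b² + 2c² − a²) (and cyclically). a² = 77.44, b² = 84.64, c² = 134.56.
m_a = ½√(2·84.64 + 2·134.56 − 77.44) = ½√360.96 ≈ ½·18.9989 ≈ 9.49947
m_b = ½√(2·77.44 + 2·134.56 − 84.64) = ½√339.36 ≈ ½·18.4217 ≈ 9.21086
m_c = ½√(2·77.44 + 2·84.64 − 134.56) = ½√189.6 ≈ ½·13.7695 ≈ 6.88477

m_a = 9.499, m_b = 9.211, m_c = 6.885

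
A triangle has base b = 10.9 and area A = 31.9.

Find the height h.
A = ½·b·h  ⇒  h = 2A/b = 2·31.9/10.9 = 63.8/10.9 ≈ 5.85321

h = 5.853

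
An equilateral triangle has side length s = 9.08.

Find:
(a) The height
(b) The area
(a) The height splits the triangle into two 30-60-90 halves: h = s·√3/2 = 9.08·1.73205/2 ≈ 15.727/2 ≈ 7.86351
(b) Area = (√3/4)·s² = (√3/4)·9.08² = (√3/4)·82.4464 ≈ 0.433013·82.4464 ≈ 35.7003

Height = 7.864, Area = 35.7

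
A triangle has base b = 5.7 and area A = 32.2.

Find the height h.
A = ½·b·h  ⇒  h = 2A/b = 2·32.2/5.7 = 64.4/5.7 ≈ 11.2982

h = 11.3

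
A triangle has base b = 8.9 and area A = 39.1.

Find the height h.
A = ½·b·h  ⇒  h = 2A/b = 2·39.1/8.9 = 78.2/8.9 ≈ 8.78652

h = 8.787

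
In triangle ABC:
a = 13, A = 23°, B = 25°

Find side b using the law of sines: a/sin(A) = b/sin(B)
a/sin(A) = b/sin(B)  ⇒  b = a·sin(B)/sin(A) = 13·sin(25°)/sin(23°)
sin(25°) ≈ 0.422618, sin(23°) ≈ 0.390731
b ≈ 13·0.422618/0.390731 ≈ 5.49404/0.390731 ≈ 14.0609

b = 14.06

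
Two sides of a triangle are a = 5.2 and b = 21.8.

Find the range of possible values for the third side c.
Triangle inequality: |a − b| < c < a + b
|a − b| = |5.2 − 21.8| = 16.6
a + b = 5.2 + 21.8 = 27

16.6 < c < 27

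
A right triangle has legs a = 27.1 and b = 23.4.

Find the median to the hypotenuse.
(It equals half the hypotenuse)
Hypotenuse c = √(a² + b²) = √(734.41 + 547.56) = √1281.97 ≈ 35.8046
Median to hypotenuse = c/2 ≈ 35.8046/2 ≈ 17.9023

Median = 17.9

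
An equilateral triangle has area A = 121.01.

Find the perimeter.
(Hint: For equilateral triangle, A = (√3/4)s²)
A = (√3/4)s²  ⇒  s² = 4A/√3 = 4·121.01/√3 = 484.04/1.73205 ≈ 279.461
s ≈ √279.461 ≈ 16.7171
Perimeter = 3s ≈ 3·16.7171 ≈ 50.1512

Perimeter = 50.15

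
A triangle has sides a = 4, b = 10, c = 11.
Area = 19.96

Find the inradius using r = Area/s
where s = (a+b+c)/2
s = (4 + 10 + 11)/2 = 25/2 = 12.5
r = Area/s = 19.96/12.5 ≈ 1.5968

r = 1.597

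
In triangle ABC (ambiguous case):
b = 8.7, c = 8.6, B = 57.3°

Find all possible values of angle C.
b/sin(B) = c/sin(C)  ⇒  sin(C) = c·sin(B)/b = 8.6·sin(57.3°)/8.7
sin(57.3°) ≈ 0.841511
sin(C) ≈ 8.6·0.841511/8.7 ≈ 7.23699/8.7 ≈ 0.831838
Candidate 1: C₁ = arcsin(0.831838) ≈ 56.288°  →  A = 180° − 57.3° − 56.288° ≈ 66.412° > 0, valid
Candidate 2: C₂ = 180° − C₁ ≈ 123.712°  →  A = 180° − 57.3° − 123.712° ≈ -1.012° ≤ 0, not a valid triangle

C = 56.29° (one solution)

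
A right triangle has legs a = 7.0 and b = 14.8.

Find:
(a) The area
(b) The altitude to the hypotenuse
(a) The legs are perpendicular, so Area = ½·a·b = ½·7.0·14.8 = ½·103.6 = 51.8
(b) Hypotenuse c = √(a² + b²) = √(49 + 219.04) = √268.04 ≈ 16.3719
    Area = ½·c·h_c  ⇒  h_c = 2·Area/c = 103.6/16.3719 ≈ 6.32791

Area = 51.8, h_c = 6.328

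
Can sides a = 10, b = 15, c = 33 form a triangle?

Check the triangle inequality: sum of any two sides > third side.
a + b vs c: 10 + 15 = 25 ≤ 33  ✗
a + c vs b: 10 + 33 = 43 > 15  ✓
b + c vs a: 15 + 33 = 48 > 10  ✓

No: 10 + 15 = 25 is not > 33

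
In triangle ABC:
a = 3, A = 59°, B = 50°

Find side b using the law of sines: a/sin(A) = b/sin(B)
a/sin(A) = b/sin(B)  ⇒  b = a·sin(B)/sin(A) = 3·sin(50°)/sin(59°)
sin(50°) ≈ 0.766044, sin(59°) ≈ 0.857167
b ≈ 3·0.766044/0.857167 ≈ 2.29813/0.857167 ≈ 2.68108

b = 2.681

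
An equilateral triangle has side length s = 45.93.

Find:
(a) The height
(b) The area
(a) The height splits the triangle into two 30-60-90 halves: h = s·√3/2 = 45.93·1.73205/2 ≈ 79.5531/2 ≈ 39.7765
(b) Area = (√3/4)·s² = (√3/4)·45.93² = (√3/4)·2109.5649 ≈ 0.433013·2109.5649 ≈ 913.468

Height = 39.78, Area = 913.5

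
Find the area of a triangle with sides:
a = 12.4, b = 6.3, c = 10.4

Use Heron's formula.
s = (12.4 + 6.3 + 10.4)/2 = 29.1/2 = 14.55
s − a = 2.15, s − b = 8.25, s − c = 4.15
s(s−a)(s−b)(s−c) = 14.55·2.15·8.25·4.15 ≈ 1071.03
Area = √1071.03 ≈ 32.7267

Area = 32.73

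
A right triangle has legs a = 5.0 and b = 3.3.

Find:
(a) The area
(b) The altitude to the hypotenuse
(a) The legs are perpendicular, so Area = ½·a·b = ½·5.0·3.3 = ½·16.5 = 8.25
(b) Hypotenuse c = √(a² + b²) = √(25 + 10.89) = √35.89 ≈ 5.99083
    Area = ½·c·h_c  ⇒  h_c = 2·Area/c = 16.5/5.99083 ≈ 2.75421

Area = 8.25, h_c = 2.754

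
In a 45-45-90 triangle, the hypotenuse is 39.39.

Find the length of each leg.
In a 45-45-90 triangle hypotenuse = leg·√2, so leg = hypotenuse/√2.
Leg = 39.39/√2 ≈ 39.39/1.41421 ≈ 27.8529

Each leg = 27.85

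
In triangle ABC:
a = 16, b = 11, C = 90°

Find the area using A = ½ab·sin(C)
A = ½·a·b·sin(C) = ½·16·11·sin(90°)
sin(90°) ≈ 1
A ≈ ½·176·1 = 88·1 ≈ 88

Area = 88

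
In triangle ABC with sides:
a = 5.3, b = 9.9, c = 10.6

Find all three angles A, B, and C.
Law of cosines for each angle (a² = 28.09, b² = 98.01, c² = 112.36):
cos(A) = (b² + c² − a²)/(2bc) = (98.01 + 112.36 − 28.09)/(2·9.9·10.6) = 182.28/209.88 ≈ 0.868496  ⇒  A ≈ 29.7156°
cos(B) = (a² + c² − b²)/(2ac) = (28.09 + 112.36 − 98.01)/(2·5.3·10.6) = 42.44/112.36 ≈ 0.377714  ⇒  B ≈ 67.8078°
cos(C) = (a² + b² − c²)/(2ab) = (28.09 + 98.01 − 112.36)/(2·5.3·9.9) = 13.74/104.94 ≈ 0.130932  ⇒  C ≈ 82.4765°
Check: A + B + C ≈ 180°

A = 29.72°, B = 67.81°, C = 82.48°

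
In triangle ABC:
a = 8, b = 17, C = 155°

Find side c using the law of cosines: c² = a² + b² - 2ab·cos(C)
c² = 8² + 17² − 2·8·17·cos(155°)
cos(155°) ≈ -0.906308
c² ≈ 64 + 289 − 272·(-0.906308) ≈ 353 + 246.516 ≈ 599.516
c ≈ √599.516 ≈ 24.485

c = 24.49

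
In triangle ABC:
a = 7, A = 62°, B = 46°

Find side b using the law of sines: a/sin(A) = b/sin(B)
a/sin(A) = b/sin(B)  ⇒  b = a·sin(B)/sin(A) = 7·sin(46°)/sin(62°)
sin(46°) ≈ 0.71934, sin(62°) ≈ 0.882948
b ≈ 7·0.71934/0.882948 ≈ 5.03538/0.882948 ≈ 5.70292

b = 5.703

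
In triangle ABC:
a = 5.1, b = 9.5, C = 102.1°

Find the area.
Two sides and the included angle (SAS): A = ½·a·b·sin(C) = ½·5.1·9.5·sin(102.1°)
sin(102.1°) ≈ 0.977783
A ≈ ½·48.45·0.977783 = 24.225·0.977783 ≈ 23.6868

Area = 23.69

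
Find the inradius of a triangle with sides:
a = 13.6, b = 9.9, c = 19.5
r = Area/s where s is the semi-perimeter.
s = (13.6 + 9.9 + 19.5)/2 = 43/2 = 21.5
Area = √(s(s−a)(s−b)(s−c)) = √(21.5·7.9·11.6·2) ≈ √3940.52 ≈ 62.7736
r ≈ 62.7736/21.5 ≈ 2.9197

r = 2.92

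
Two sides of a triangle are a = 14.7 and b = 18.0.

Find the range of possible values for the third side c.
Triangle inequality: |a − b| < c < a + b
|a − b| = |14.7 − 18.0| = 3.3
a + b = 14.7 + 18.0 = 32.7

3.3 < c < 32.7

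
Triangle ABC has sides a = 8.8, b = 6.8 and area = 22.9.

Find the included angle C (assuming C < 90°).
Area = ½·a·b·sin(C)  ⇒  sin(C) = 2·Area/(a·b) = 2·22.9/(8.8·6.8) = 45.8/59.84 ≈ 0.765374
C = arcsin(0.765374) ≈ 49.9403° (taking the acute solution since C < 90°)

C = 49.94°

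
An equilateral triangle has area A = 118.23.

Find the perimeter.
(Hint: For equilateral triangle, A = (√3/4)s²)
A = (√3/4)s²  ⇒  s² = 4A/√3 = 4·118.23/√3 = 472.92/1.73205 ≈ 273.04
s ≈ √273.04 ≈ 16.5239
Perimeter = 3s ≈ 3·16.5239 ≈ 49.5718

Perimeter = 49.57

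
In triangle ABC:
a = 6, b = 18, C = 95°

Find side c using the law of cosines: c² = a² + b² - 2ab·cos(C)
c² = 6² + 18² − 2·6·18·cos(95°)
cos(95°) ≈ -0.0871557
c² ≈ 36 + 324 − 216·(-0.0871557) ≈ 360 + 18.8256 ≈ 378.826
c ≈ √378.826 ≈ 19.4634

c = 19.46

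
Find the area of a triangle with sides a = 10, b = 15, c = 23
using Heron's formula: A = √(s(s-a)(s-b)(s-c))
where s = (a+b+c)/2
s = (10 + 15 + 23)/2 = 48/2 = 24
s − a = 14, s − b = 9, s − c = 1
s(s−a)(s−b)(s−c) = 24·14·9·1 = 3024
Area = √3024 ≈ 54.9909

s = 24.0, Area = 54.99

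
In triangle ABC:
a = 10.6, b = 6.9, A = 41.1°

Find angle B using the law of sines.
a/sin(A) = b/sin(B)  ⇒  sin(B) = b·sin(A)/a = 6.9·sin(41.1°)/10.6
sin(41.1°) ≈ 0.657375
sin(B) ≈ 6.9·0.657375/10.6 ≈ 4.53589/10.6 ≈ 0.427914
B = arcsin(0.427914) ≈ 25.3353°
(Since b ≤ a we need B ≤ A, so the obtuse alternative 180° − 25.3353° ≈ 154.665° is rejected.)

B = 25.34°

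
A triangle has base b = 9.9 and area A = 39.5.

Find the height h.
A = ½·b·h  ⇒  h = 2A/b = 2·39.5/9.9 = 79/9.9 ≈ 7.9798

h = 7.98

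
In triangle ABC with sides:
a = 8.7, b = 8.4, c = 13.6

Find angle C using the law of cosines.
c² = a² + b² − 2ab·cos(C)  ⇒  cos(C) = (a² + b² − c²)/(2ab)
cos(C) = (8.7² + 8.4² − 13.6²)/(2·8.7·8.4) = (75.69 + 70.56 − 184.96)/146.16 = -38.71/146.16 ≈ -0.264847
C = arccos(-0.264847) ≈ 105.358°

C = 105.4°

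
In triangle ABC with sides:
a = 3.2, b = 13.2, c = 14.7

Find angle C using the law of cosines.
c² = a² + b² − 2ab·cos(C)  ⇒  cos(C) = (a² + b² − c²)/(2ab)
cos(C) = (3.2² + 13.2² − 14.7²)/(2·3.2·13.2) = (10.24 + 174.24 − 216.09)/84.48 = -31.61/84.48 ≈ -0.374171
C = arccos(-0.374171) ≈ 111.973°

C = 112°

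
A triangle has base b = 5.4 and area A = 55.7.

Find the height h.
A = ½·b·h  ⇒  h = 2A/b = 2·55.7/5.4 = 111.4/5.4 ≈ 20.6296

h = 20.63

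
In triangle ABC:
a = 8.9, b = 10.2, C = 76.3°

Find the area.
Two sides and the included angle (SAS): A = ½·a·b·sin(C) = ½·8.9·10.2·sin(76.3°)
sin(76.3°) ≈ 0.971549
A ≈ ½·90.78·0.971549 = 45.39·0.971549 ≈ 44.0986

Area = 44.1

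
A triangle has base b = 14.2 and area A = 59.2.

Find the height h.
A = ½·b·h  ⇒  h = 2A/b = 2·59.2/14.2 = 118.4/14.2 ≈ 8.33803

h = 8.338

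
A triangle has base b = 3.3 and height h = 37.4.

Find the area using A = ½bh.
A = ½·b·h = ½·3.3·37.4 = ½·123.42 = 61.71

Area = 61.71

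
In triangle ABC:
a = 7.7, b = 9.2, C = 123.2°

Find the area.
Two sides and the included angle (SAS): A = ½·a·b·sin(C) = ½·7.7·9.2·sin(123.2°)
sin(123.2°) ≈ 0.836764
A ≈ ½·70.84·0.836764 = 35.42·0.836764 ≈ 29.6382

Area = 29.64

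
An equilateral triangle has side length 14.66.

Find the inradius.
r = Area/s with s the semi-perimeter.
Area = (√3/4)·14.66² = (√3/4)·214.9156 ≈ 0.433013·214.9156 ≈ 93.0612
s = 3·14.66/2 = 21.99
r ≈ 93.0612/21.99 ≈ 4.23198
(Equivalently r = side/(2√3) = 14.66/3.4641 ≈ 4.23198.)

r = 4.232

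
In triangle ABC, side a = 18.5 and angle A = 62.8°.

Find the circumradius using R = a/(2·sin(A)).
R = a/(2·sin(A)) = 18.5/(2·sin(62.8°))
sin(62.8°) ≈ 0.889416
R ≈ 18.5/(2·0.889416) = 18.5/1.77883 ≈ 10.4001

R = 10.4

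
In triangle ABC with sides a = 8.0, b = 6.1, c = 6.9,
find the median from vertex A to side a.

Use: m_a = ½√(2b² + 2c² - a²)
m_a = ½√(2·6.1² + 2·6.9² − 8.0²) = ½√(2·37.21 + 2·47.61 − 64) = ½√(74.42 + 95.22 − 64) = ½√105.64
√105.64 ≈ 10.2781, so m_a ≈ 5.13907

m_a = 5.139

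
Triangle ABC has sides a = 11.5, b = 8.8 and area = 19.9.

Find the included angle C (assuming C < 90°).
Area = ½·a·b·sin(C)  ⇒  sin(C) = 2·Area/(a·b) = 2·19.9/(11.5·8.8) = 39.8/101.2 ≈ 0.393281
C = arcsin(0.393281) ≈ 23.1588° (taking the acute solution since C < 90°)

C = 23.16°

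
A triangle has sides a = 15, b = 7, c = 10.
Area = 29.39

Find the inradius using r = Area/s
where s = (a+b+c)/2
s = (15 + 7 + 10)/2 = 32/2 = 16
r = Area/s = 29.39/16 ≈ 1.83688

r = 1.837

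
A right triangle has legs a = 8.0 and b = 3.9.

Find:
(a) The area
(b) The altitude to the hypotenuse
(a) The legs are perpendicular, so Area = ½·a·b = ½·8.0·3.9 = ½·31.2 = 15.6
(b) Hypotenuse c = √(a² + b²) = √(64 + 15.21) = √79.21 ≈ 8.9
    Area = ½·c·h_c  ⇒  h_c = 2·Area/c = 31.2/8.9 ≈ 3.50562

Area = 15.6, h_c = 3.506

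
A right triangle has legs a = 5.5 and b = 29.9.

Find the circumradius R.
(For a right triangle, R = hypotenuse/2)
Hypotenuse c = √(a² + b²) = √(30.25 + 894.01) = √924.26 ≈ 30.4016
R = c/2 ≈ 30.4016/2 ≈ 15.2008

R = 15.2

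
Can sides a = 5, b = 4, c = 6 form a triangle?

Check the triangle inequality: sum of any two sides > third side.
a + b vs c: 5 + 4 = 9 > 6  ✓
a + c vs b: 5 + 6 = 11 > 4  ✓
b + c vs a: 4 + 6 = 10 > 5  ✓

Yes, triangle inequality satisfied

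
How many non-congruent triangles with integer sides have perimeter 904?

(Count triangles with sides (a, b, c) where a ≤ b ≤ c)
Let a ≤ b ≤ c with a + b + c = 904. The only binding inequality is a + b > c, i.e. 904 − c > c, so c < 904/2; and c ≥ 904/3 since c is the largest side.
So 302 ≤ c ≤ 451. For each c, b runs from ⌈(904 − c)/2⌉ up to c (then a = 904 − b − c satisfies 1 ≤ a ≤ b automatically), giving c − ⌈(904 − c)/2⌉ + 1 choices.
Summing over c: 2 + 3 + 5 + 6 + … + 224 + 225  (150 terms, c = 302, …, 451) = 17025
Check (closed form: nearest integer to p²/48 for even p, (p+3)²/48 for odd p): 904²/48 = 817216/48 ≈ 17025.33 → 17025

17025 triangles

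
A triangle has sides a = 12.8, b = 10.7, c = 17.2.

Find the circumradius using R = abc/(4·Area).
First find the area with Heron's formula.
s = (12.8 + 10.7 + 17.2)/2 = 20.35
Area = √(s(s−a)(s−b)(s−c)) = √(20.35·7.55·9.65·3.15) ≈ √4670.35 ≈ 68.3399
abc = 12.8·10.7·17.2 = 2355.712
R = abc/(4·Area) ≈ 2355.712/(4·68.3399) = 2355.712/273.36 ≈ 8.61762

R = 8.618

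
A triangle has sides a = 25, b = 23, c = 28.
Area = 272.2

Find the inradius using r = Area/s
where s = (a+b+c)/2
s = (25 + 23 + 28)/2 = 76/2 = 38
r = Area/s = 272.2/38 ≈ 7.16316

r = 7.163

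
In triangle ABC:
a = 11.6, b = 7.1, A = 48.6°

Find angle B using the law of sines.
a/sin(A) = b/sin(B)  ⇒  sin(B) = b·sin(A)/a = 7.1·sin(48.6°)/11.6
sin(48.6°) ≈ 0.750111
sin(B) ≈ 7.1·0.750111/11.6 ≈ 5.32579/11.6 ≈ 0.45912
B = arcsin(0.45912) ≈ 27.3303°
(Since b ≤ a we need B ≤ A, so the obtuse alternative 180° − 27.3303° ≈ 152.67° is rejected.)

B = 27.33°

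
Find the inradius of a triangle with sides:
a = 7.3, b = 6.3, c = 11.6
r = Area/s where s is the semi-perimeter.
s = (7.3 + 6.3 + 11.6)/2 = 25.2/2 = 12.6
Area = √(s(s−a)(s−b)(s−c)) = √(12.6·5.3·6.3·1) ≈ √420.714 ≈ 20.5113
r ≈ 20.5113/12.6 ≈ 1.62788

r = 1.628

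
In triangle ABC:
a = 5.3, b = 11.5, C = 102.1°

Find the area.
Two sides and the included angle (SAS): A = ½·a·b·sin(C) = ½·5.3·11.5·sin(102.1°)
sin(102.1°) ≈ 0.977783
A ≈ ½·60.95·0.977783 = 30.475·0.977783 ≈ 29.7979

Area = 29.8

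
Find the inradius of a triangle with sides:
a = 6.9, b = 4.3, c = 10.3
r = Area/s where s is the semi-perimeter.
s = (6.9 + 4.3 + 10.3)/2 = 21.5/2 = 10.75
Area = √(s(s−a)(s−b)(s−c)) = √(10.75·3.85·6.45·0.45) ≈ √120.127 ≈ 10.9603
r ≈ 10.9603/10.75 ≈ 1.01956

r = 1.02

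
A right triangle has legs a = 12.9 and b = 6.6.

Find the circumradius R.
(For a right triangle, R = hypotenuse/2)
Hypotenuse c = √(a² + b²) = √(166.41 + 43.56) = √209.97 ≈ 14.4903
R = c/2 ≈ 14.4903/2 ≈ 7.24517

R = 7.245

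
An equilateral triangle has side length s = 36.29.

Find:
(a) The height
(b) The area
(a) The height splits the triangle into two 30-60-90 halves: h = s·√3/2 = 36.29·1.73205/2 ≈ 62.8561/2 ≈ 31.4281
(b) Area = (√3/4)·s² = (√3/4)·36.29² = (√3/4)·1316.9641 ≈ 0.433013·1316.9641 ≈ 570.262

Height = 31.43, Area = 570.3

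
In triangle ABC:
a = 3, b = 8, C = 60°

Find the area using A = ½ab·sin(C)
A = ½·a·b·sin(C) = ½·3·8·sin(60°)
sin(60°) ≈ 0.866025
A ≈ ½·24·0.866025 = 12·0.866025 ≈ 10.3923

Area = 10.39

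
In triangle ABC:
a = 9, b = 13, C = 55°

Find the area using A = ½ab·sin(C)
A = ½·a·b·sin(C) = ½·9·13·sin(55°)
sin(55°) ≈ 0.819152
A ≈ ½·117·0.819152 = 58.5·0.819152 ≈ 47.9204

Area = 47.92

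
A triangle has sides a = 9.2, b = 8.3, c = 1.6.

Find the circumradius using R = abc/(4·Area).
First find the area with Heron's formula.
s = (9.2 + 8.3 + 1.6)/2 = 9.55
Area = √(s(s−a)(s−b)(s−c)) = √(9.55·0.35·1.25·7.95) ≈ √33.2161 ≈ 5.76334
abc = 9.2·8.3·1.6 = 122.176
R = abc/(4·Area) ≈ 122.176/(4·5.76334) = 122.176/23.0534 ≈ 5.2997

R = 5.3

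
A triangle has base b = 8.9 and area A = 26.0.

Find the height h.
A = ½·b·h  ⇒  h = 2A/b = 2·26.0/8.9 = 52/8.9 ≈ 5.8427

h = 5.843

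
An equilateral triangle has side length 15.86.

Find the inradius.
r = Area/s with s the semi-perimeter.
Area = (√3/4)·15.86² = (√3/4)·251.5396 ≈ 0.433013·251.5396 ≈ 108.92
s = 3·15.86/2 = 23.79
r ≈ 108.92/23.79 ≈ 4.57839
(Equivalently r = side/(2√3) = 15.86/3.4641 ≈ 4.57839.)

r = 4.578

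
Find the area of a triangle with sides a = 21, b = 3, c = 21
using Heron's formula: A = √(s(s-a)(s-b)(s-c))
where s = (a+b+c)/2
s = (21 + 3 + 21)/2 = 45/2 = 22.5
s − a = 1.5, s − b = 19.5, s − c = 1.5
s(s−a)(s−b)(s−c) = 22.5·1.5·19.5·1.5 = 987.1875
Area = √987.1875 ≈ 31.4195

s = 22.5, Area = 31.42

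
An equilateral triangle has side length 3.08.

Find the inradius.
r = Area/s with s the semi-perimeter.
Area = (√3/4)·3.08² = (√3/4)·9.4864 ≈ 0.433013·9.4864 ≈ 4.10773
s = 3·3.08/2 = 4.62
r ≈ 4.10773/4.62 ≈ 0.889119
(Equivalently r = side/(2√3) = 3.08/3.4641 ≈ 0.889119.)

r = 0.8891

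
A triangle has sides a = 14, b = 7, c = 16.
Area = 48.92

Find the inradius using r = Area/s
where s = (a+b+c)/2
s = (14 + 7 + 16)/2 = 37/2 = 18.5
r = Area/s = 48.92/18.5 ≈ 2.64432

r = 2.644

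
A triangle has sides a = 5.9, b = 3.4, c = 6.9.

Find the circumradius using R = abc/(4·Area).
First find the area with Heron's formula.
s = (5.9 + 3.4 + 6.9)/2 = 8.1
Area = √(s(s−a)(s−b)(s−c)) = √(8.1·2.2·4.7·1.2) ≈ √100.505 ≈ 10.0252
abc = 5.9·3.4·6.9 = 138.414
R = abc/(4·Area) ≈ 138.414/(4·10.0252) = 138.414/40.1008 ≈ 3.45165

R = 3.452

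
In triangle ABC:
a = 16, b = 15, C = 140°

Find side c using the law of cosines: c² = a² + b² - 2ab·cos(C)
c² = 16² + 15² − 2·16·15·cos(140°)
cos(140°) ≈ -0.766044
c² ≈ 256 + 225 − 480·(-0.766044) ≈ 481 + 367.701 ≈ 848.701
c ≈ √848.701 ≈ 29.1325

c = 29.13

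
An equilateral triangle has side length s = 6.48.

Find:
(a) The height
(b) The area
(a) The height splits the triangle into two 30-60-90 halves: h = s·√3/2 = 6.48·1.73205/2 ≈ 11.2237/2 ≈ 5.61184
(b) Area = (√3/4)·s² = (√3/4)·6.48² = (√3/4)·41.9904 ≈ 0.433013·41.9904 ≈ 18.1824

Height = 5.612, Area = 18.18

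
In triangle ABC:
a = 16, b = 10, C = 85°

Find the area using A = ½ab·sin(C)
A = ½·a·b·sin(C) = ½·16·10·sin(85°)
sin(85°) ≈ 0.996195
A ≈ ½·160·0.996195 = 80·0.996195 ≈ 79.6956

Area = 79.7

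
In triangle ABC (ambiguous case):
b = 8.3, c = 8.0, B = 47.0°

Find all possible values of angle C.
b/sin(B) = c/sin(C)  ⇒  sin(C) = c·sin(B)/b = 8.0·sin(47.0°)/8.3
sin(47.0°) ≈ 0.731354
sin(C) ≈ 8.0·0.731354/8.3 ≈ 5.85083/8.3 ≈ 0.704919
Candidate 1: C₁ = arcsin(0.704919) ≈ 44.823°  →  A = 180° − 47.0° − 44.823° ≈ 88.177° > 0, valid
Candidate 2: C₂ = 180° − C₁ ≈ 135.177°  →  A = 180° − 47.0° − 135.177° ≈ -2.177° ≤ 0, not a valid triangle

C = 44.82° (one solution)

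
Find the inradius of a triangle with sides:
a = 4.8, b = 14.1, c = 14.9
r = Area/s where s is the semi-perimeter.
s = (4.8 + 14.1 + 14.9)/2 = 33.8/2 = 16.9
Area = √(s(s−a)(s−b)(s−c)) = √(16.9·12.1·2.8·2) ≈ √1145.14 ≈ 33.84
r ≈ 33.84/16.9 ≈ 2.00237

r = 2.002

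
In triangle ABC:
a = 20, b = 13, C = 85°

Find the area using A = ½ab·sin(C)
A = ½·a·b·sin(C) = ½·20·13·sin(85°)
sin(85°) ≈ 0.996195
A ≈ ½·260·0.996195 = 130·0.996195 ≈ 129.505

Area = 129.5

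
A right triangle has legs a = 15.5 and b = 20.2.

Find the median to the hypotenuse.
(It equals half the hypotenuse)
Hypotenuse c = √(a² + b²) = √(240.25 + 408.04) = √648.29 ≈ 25.4615
Median to hypotenuse = c/2 ≈ 25.4615/2 ≈ 12.7308

Median = 12.73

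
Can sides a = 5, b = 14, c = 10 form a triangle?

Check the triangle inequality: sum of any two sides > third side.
a + b vs c: 5 + 14 = 19 > 10  ✓
a + c vs b: 5 + 10 = 15 > 14  ✓
b + c vs a: 14 + 10 = 24 > 5  ✓

Yes, triangle inequality satisfied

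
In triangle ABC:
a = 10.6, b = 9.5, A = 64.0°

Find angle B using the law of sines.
a/sin(A) = b/sin(B)  ⇒  sin(B) = b·sin(A)/a = 9.5·sin(64.0°)/10.6
sin(64.0°) ≈ 0.898794
sin(B) ≈ 9.5·0.898794/10.6 ≈ 8.53854/10.6 ≈ 0.805523
B = arcsin(0.805523) ≈ 53.6608°
(Since b ≤ a we need B ≤ A, so the obtuse alternative 180° − 53.6608° ≈ 126.339° is rejected.)

B = 53.66°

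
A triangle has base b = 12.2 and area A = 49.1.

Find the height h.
A = ½·b·h  ⇒  h = 2A/b = 2·49.1/12.2 = 98.2/12.2 ≈ 8.04918

h = 8.049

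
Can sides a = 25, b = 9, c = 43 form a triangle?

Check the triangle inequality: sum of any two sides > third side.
a + b vs c: 25 + 9 = 34 ≤ 43  ✗
a + c vs b: 25 + 43 = 68 > 9  ✓
b + c vs a: 9 + 43 = 52 > 25  ✓

No: 25 + 9 = 34 is not > 43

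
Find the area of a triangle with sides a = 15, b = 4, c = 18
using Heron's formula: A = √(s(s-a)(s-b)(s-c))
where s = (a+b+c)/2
s = (15 + 4 + 18)/2 = 37/2 = 18.5
s − a = 3.5, s − b = 14.5, s − c = 0.5
s(s−a)(s−b)(s−c) = 18.5·3.5·14.5·0.5 = 469.4375
Area = √469.4375 ≈ 21.6665

s = 18.5, Area = 21.67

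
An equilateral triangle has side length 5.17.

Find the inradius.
r = Area/s with s the semi-perimeter.
Area = (√3/4)·5.17² = (√3/4)·26.7289 ≈ 0.433013·26.7289 ≈ 11.574
s = 3·5.17/2 = 7.755
r ≈ 11.574/7.755 ≈ 1.49245
(Equivalently r = side/(2√3) = 5.17/3.4641 ≈ 1.49245.)

r = 1.492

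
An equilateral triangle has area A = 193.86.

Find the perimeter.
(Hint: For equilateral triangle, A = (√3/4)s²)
A = (√3/4)s²  ⇒  s² = 4A/√3 = 4·193.86/√3 = 775.44/1.73205 ≈ 447.7
s ≈ √447.7 ≈ 21.1589
Perimeter = 3s ≈ 3·21.1589 ≈ 63.4768

Perimeter = 63.48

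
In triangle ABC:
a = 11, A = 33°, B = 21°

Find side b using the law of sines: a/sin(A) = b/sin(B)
a/sin(A) = b/sin(B)  ⇒  b = a·sin(B)/sin(A) = 11·sin(21°)/sin(33°)
sin(21°) ≈ 0.358368, sin(33°) ≈ 0.544639
b ≈ 11·0.358368/0.544639 ≈ 3.94205/0.544639 ≈ 7.23791

b = 7.238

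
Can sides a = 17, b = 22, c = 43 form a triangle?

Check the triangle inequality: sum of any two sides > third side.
a + b vs c: 17 + 22 = 39 ≤ 43  ✗
a + c vs b: 17 + 43 = 60 > 22  ✓
b + c vs a: 22 + 43 = 65 > 17  ✓

No: 17 + 22 = 39 is not > 43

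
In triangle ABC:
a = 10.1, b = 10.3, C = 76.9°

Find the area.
Two sides and the included angle (SAS): A = ½·a·b·sin(C) = ½·10.1·10.3·sin(76.9°)
sin(76.9°) ≈ 0.973976
A ≈ ½·104.03·0.973976 = 52.015·0.973976 ≈ 50.6614

Area = 50.66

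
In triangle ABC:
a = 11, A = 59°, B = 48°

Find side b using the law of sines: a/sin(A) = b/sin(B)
a/sin(A) = b/sin(B)  ⇒  b = a·sin(B)/sin(A) = 11·sin(48°)/sin(59°)
sin(48°) ≈ 0.743145, sin(59°) ≈ 0.857167
b ≈ 11·0.743145/0.857167 ≈ 8.17459/0.857167 ≈ 9.53675

b = 9.537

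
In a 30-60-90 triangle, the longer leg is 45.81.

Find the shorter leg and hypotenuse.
In a 30-60-90 triangle the sides are in ratio 1 : √3 : 2, so short leg = long leg/√3 and hypotenuse = 2·(short leg).
Short leg = 45.81/√3 ≈ 45.81/1.73205 ≈ 26.4484
Hypotenuse = 2·26.4484 ≈ 52.8968

Short leg = 26.45, Hypotenuse = 52.9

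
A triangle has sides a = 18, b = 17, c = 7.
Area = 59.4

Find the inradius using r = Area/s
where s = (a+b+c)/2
s = (18 + 17 + 7)/2 = 42/2 = 21
r = Area/s = 59.4/21 ≈ 2.82857

r = 2.829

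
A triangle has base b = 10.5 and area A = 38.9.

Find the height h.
A = ½·b·h  ⇒  h = 2A/b = 2·38.9/10.5 = 77.8/10.5 ≈ 7.40952

h = 7.41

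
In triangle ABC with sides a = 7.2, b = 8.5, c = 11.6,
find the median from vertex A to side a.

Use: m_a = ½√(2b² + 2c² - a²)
m_a = ½√(2·8.5² + 2·11.6² − 7.2²) = ½√(2·72.25 + 2·134.56 − 51.84) = ½√(144.5 + 269.12 − 51.84) = ½√361.78
√361.78 ≈ 19.0205, so m_a ≈ 9.51026

m_a = 9.51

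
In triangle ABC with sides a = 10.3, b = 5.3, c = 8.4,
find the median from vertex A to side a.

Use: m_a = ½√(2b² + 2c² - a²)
m_a = ½√(2·5.3² + 2·8.4² − 10.3²) = ½√(2·28.09 + 2·70.56 − 106.09) = ½√(56.18 + 141.12 − 106.09) = ½√91.21
√91.21 ≈ 9.55039, so m_a ≈ 4.7752

m_a = 4.775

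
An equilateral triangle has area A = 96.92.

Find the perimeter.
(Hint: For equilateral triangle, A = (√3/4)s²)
A = (√3/4)s²  ⇒  s² = 4A/√3 = 4·96.92/√3 = 387.68/1.73205 ≈ 223.827
s ≈ √223.827 ≈ 14.9609
Perimeter = 3s ≈ 3·14.9609 ≈ 44.8826

Perimeter = 44.88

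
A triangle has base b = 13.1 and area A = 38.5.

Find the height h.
A = ½·b·h  ⇒  h = 2A/b = 2·38.5/13.1 = 77/13.1 ≈ 5.87786

h = 5.878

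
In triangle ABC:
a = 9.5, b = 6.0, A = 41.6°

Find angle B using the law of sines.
a/sin(A) = b/sin(B)  ⇒  sin(B) = b·sin(A)/a = 6.0·sin(41.6°)/9.5
sin(41.6°) ≈ 0.663926
sin(B) ≈ 6.0·0.663926/9.5 ≈ 3.98356/9.5 ≈ 0.419322
B = arcsin(0.419322) ≈ 24.7918°
(Since b ≤ a we need B ≤ A, so the obtuse alternative 180° − 24.7918° ≈ 155.208° is rejected.)

B = 24.79°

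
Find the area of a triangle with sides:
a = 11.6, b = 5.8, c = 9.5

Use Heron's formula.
s = (11.6 + 5.8 + 9.5)/2 = 26.9/2 = 13.45
s − a = 1.85, s − b = 7.65, s − c = 3.95
s(s−a)(s−b)(s−c) = 13.45·1.85·7.65·3.95 ≈ 751.887
Area = √751.887 ≈ 27.4206

Area = 27.42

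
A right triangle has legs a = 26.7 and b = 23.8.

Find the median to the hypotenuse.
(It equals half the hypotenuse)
Hypotenuse c = √(a² + b²) = √(712.89 + 566.44) = √1279.33 ≈ 35.7677
Median to hypotenuse = c/2 ≈ 35.7677/2 ≈ 17.8839

Median = 17.88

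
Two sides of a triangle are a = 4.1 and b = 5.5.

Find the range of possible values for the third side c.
Triangle inequality: |a − b| < c < a + b
|a − b| = |4.1 − 5.5| = 1.4
a + b = 4.1 + 5.5 = 9.6

1.4 < c < 9.6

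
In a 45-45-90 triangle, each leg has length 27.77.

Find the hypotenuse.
In a 45-45-90 triangle the sides are in ratio 1 : 1 : √2, so hypotenuse = leg·√2.
Hypotenuse = 27.77·√2 ≈ 27.77·1.41421 ≈ 39.2727

Hypotenuse = 27.77√2 = 39.27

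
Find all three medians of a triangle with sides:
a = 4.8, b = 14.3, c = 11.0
Median formula: m_a = ½√(2b² + 2c² − a²) (and cyclically). a² = 23.04, b² = 204.49, c² = 121.
m_a = ½√(2·204.49 + 2·121 − 23.04) = ½√627.94 ≈ ½·25.0587 ≈ 12.5294
m_b = ½√(2·23.04 + 2·121 − 204.49) = ½√83.59 ≈ ½·9.14276 ≈ 4.57138
m_c = ½√(2·23.04 + 2·204.49 − 121) = ½√334.06 ≈ ½·18.2773 ≈ 9.13865

m_a = 12.53, m_b = 4.571, m_c = 9.139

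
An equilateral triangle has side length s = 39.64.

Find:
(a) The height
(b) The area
(a) The height splits the triangle into two 30-60-90 halves: h = s·√3/2 = 39.64·1.73205/2 ≈ 68.6585/2 ≈ 34.3292
(b) Area = (√3/4)·s² = (√3/4)·39.64² = (√3/4)·1571.3296 ≈ 0.433013·1571.3296 ≈ 680.406

Height = 34.33, Area = 680.4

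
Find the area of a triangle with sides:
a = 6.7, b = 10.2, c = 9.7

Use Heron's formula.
s = (6.7 + 10.2 + 9.7)/2 = 26.6/2 = 13.3
s − a = 6.6, s − b = 3.1, s − c = 3.6
s(s−a)(s−b)(s−c) = 13.3·6.6·3.1·3.6 ≈ 979.625
Area = √979.625 ≈ 31.299

Area = 31.3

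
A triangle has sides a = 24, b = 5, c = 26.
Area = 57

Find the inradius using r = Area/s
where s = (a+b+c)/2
s = (24 + 5 + 26)/2 = 55/2 = 27.5
r = Area/s = 57/27.5 ≈ 2.07273

r = 2.073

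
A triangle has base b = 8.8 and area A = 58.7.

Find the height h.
A = ½·b·h  ⇒  h = 2A/b = 2·58.7/8.8 = 117.4/8.8 ≈ 13.3409

h = 13.34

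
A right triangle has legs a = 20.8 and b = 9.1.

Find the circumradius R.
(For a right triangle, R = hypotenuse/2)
Hypotenuse c = √(a² + b²) = √(432.64 + 82.81) = √515.45 ≈ 22.7035
R = c/2 ≈ 22.7035/2 ≈ 11.3518

R = 11.35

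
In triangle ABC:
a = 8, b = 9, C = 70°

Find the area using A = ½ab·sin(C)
A = ½·a·b·sin(C) = ½·8·9·sin(70°)
sin(70°) ≈ 0.939693
A ≈ ½·72·0.939693 = 36·0.939693 ≈ 33.8289

Area = 33.83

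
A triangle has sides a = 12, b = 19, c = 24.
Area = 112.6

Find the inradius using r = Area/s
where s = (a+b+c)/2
s = (12 + 19 + 24)/2 = 55/2 = 27.5
r = Area/s = 112.6/27.5 ≈ 4.09455

r = 4.095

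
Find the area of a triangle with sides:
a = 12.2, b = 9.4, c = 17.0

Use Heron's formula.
s = (12.2 + 9.4 + 17.0)/2 = 38.6/2 = 19.3
s − a = 7.1, s − b = 9.9, s − c = 2.3
s(s−a)(s−b)(s−c) = 19.3·7.1·9.9·2.3 ≈ 3120.17
Area = √3120.17 ≈ 55.8585

Area = 55.86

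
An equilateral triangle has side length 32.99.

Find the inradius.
r = Area/s with s the semi-perimeter.
Area = (√3/4)·32.99² = (√3/4)·1088.3401 ≈ 0.433013·1088.3401 ≈ 471.265
s = 3·32.99/2 = 49.485
r ≈ 471.265/49.485 ≈ 9.52339
(Equivalently r = side/(2√3) = 32.99/3.4641 ≈ 9.52339.)

r = 9.523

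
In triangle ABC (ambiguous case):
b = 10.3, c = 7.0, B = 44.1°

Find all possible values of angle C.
b/sin(B) = c/sin(C)  ⇒  sin(C) = c·sin(B)/b = 7.0·sin(44.1°)/10.3
sin(44.1°) ≈ 0.695913
sin(C) ≈ 7.0·0.695913/10.3 ≈ 4.87139/10.3 ≈ 0.47295
Candidate 1: C₁ = arcsin(0.47295) ≈ 28.226°  →  A = 180° − 44.1° − 28.226° ≈ 107.674° > 0, valid
Candidate 2: C₂ = 180° − C₁ ≈ 151.774°  →  A = 180° − 44.1° − 151.774° ≈ -15.874° ≤ 0, not a valid triangle

C = 28.23° (one solution)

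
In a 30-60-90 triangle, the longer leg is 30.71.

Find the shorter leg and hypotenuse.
In a 30-60-90 triangle the sides are in ratio 1 : √3 : 2, so short leg = long leg/√3 and hypotenuse = 2·(short leg).
Short leg = 30.71/√3 ≈ 30.71/1.73205 ≈ 17.7304
Hypotenuse = 2·17.7304 ≈ 35.4609

Short leg = 17.73, Hypotenuse = 35.46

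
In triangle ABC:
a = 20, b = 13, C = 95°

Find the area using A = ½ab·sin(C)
A = ½·a·b·sin(C) = ½·20·13·sin(95°)
sin(95°) ≈ 0.996195
A ≈ ½·260·0.996195 = 130·0.996195 ≈ 129.505

Area = 129.5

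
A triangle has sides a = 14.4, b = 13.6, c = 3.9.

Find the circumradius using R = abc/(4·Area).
First find the area with Heron's formula.
s = (14.4 + 13.6 + 3.9)/2 = 15.95
Area = √(s(s−a)(s−b)(s−c)) = √(15.95·1.55·2.35·12.05) ≈ √700.079 ≈ 26.459
abc = 14.4·13.6·3.9 = 763.776
R = abc/(4·Area) ≈ 763.776/(4·26.459) = 763.776/105.836 ≈ 7.2166

R = 7.217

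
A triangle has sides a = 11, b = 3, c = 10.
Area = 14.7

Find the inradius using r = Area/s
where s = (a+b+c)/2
s = (11 + 3 + 10)/2 = 24/2 = 12
r = Area/s = 14.7/12 ≈ 1.225

r = 1.225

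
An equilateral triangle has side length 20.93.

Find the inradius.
r = Area/s with s the semi-perimeter.
Area = (√3/4)·20.93² = (√3/4)·438.0649 ≈ 0.433013·438.0649 ≈ 189.688
s = 3·20.93/2 = 31.395
r ≈ 189.688/31.395 ≈ 6.04197
(Equivalently r = side/(2√3) = 20.93/3.4641 ≈ 6.04197.)

r = 6.042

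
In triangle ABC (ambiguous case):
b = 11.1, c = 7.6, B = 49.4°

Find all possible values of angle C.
b/sin(B) = c/sin(C)  ⇒  sin(C) = c·sin(B)/b = 7.6·sin(49.4°)/11.1
sin(49.4°) ≈ 0.759271
sin(C) ≈ 7.6·0.759271/11.1 ≈ 5.77046/11.1 ≈ 0.519861
Candidate 1: C₁ = arcsin(0.519861) ≈ 31.323°  →  A = 180° − 49.4° − 31.323° ≈ 99.277° > 0, valid
Candidate 2: C₂ = 180° − C₁ ≈ 148.677°  →  A = 180° − 49.4° − 148.677° ≈ -18.077° ≤ 0, not a valid triangle

C = 31.32° (one solution)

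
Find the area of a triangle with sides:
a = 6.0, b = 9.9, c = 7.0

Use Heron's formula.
s = (6.0 + 9.9 + 7.0)/2 = 22.9/2 = 11.45
s − a = 5.45, s − b = 1.55, s − c = 4.45
s(s−a)(s−b)(s−c) = 11.45·5.45·1.55·4.45 ≈ 430.421
Area = √430.421 ≈ 20.7466

Area = 20.75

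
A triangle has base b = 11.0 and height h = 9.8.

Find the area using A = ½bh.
A = ½·b·h = ½·11.0·9.8 = ½·107.8 = 53.9

Area = 53.9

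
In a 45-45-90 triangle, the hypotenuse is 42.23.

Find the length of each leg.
In a 45-45-90 triangle hypotenuse = leg·√2, so leg = hypotenuse/√2.
Leg = 42.23/√2 ≈ 42.23/1.41421 ≈ 29.8611

Each leg = 29.86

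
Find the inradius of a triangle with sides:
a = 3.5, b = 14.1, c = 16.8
r = Area/s where s is the semi-perimeter.
s = (3.5 + 14.1 + 16.8)/2 = 34.4/2 = 17.2
Area = √(s(s−a)(s−b)(s−c)) = √(17.2·13.7·3.1·0.4) ≈ √292.194 ≈ 17.0937
r ≈ 17.0937/17.2 ≈ 0.993818

r = 0.9938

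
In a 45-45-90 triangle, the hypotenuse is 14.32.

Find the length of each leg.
In a 45-45-90 triangle hypotenuse = leg·√2, so leg = hypotenuse/√2.
Leg = 14.32/√2 ≈ 14.32/1.41421 ≈ 10.1258

Each leg = 10.13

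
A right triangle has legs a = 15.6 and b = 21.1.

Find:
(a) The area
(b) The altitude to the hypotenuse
(a) The legs are perpendicular, so Area = ½·a·b = ½·15.6·21.1 = ½·329.16 = 164.58
(b) Hypotenuse c = √(a² + b²) = √(243.36 + 445.21) = √688.57 ≈ 26.2406
    Area = ½·c·h_c  ⇒  h_c = 2·Area/c = 329.16/26.2406 ≈ 12.5439

Area = 164.58, h_c = 12.54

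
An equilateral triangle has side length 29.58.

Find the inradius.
r = Area/s with s the semi-perimeter.
Area = (√3/4)·29.58² = (√3/4)·874.9764 ≈ 0.433013·874.9764 ≈ 378.876
s = 3·29.58/2 = 44.37
r ≈ 378.876/44.37 ≈ 8.53901
(Equivalently r = side/(2√3) = 29.58/3.4641 ≈ 8.53901.)

r = 8.539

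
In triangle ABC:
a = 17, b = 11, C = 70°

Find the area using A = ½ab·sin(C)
A = ½·a·b·sin(C) = ½·17·11·sin(70°)
sin(70°) ≈ 0.939693
A ≈ ½·187·0.939693 = 93.5·0.939693 ≈ 87.8613

Area = 87.86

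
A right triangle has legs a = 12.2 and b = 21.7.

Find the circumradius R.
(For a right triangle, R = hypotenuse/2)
Hypotenuse c = √(a² + b²) = √(148.84 + 470.89) = √619.73 ≈ 24.8944
R = c/2 ≈ 24.8944/2 ≈ 12.4472

R = 12.45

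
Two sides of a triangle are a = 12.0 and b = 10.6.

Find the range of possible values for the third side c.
Triangle inequality: |a − b| < c < a + b
|a − b| = |12.0 − 10.6| = 1.4
a + b = 12.0 + 10.6 = 22.6

1.4 < c < 22.6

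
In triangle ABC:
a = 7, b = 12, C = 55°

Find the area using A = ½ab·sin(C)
A = ½·a·b·sin(C) = ½·7·12·sin(55°)
sin(55°) ≈ 0.819152
A ≈ ½·84·0.819152 = 42·0.819152 ≈ 34.4044

Area = 34.4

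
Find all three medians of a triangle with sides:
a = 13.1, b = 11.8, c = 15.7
Median formula: m_a = ½√(2b² + 2c² − a²) (and cyclically). a² = 171.61, b² = 139.24, c² = 246.49.
m_a = ½√(2·139.24 + 2·246.49 − 171.61) = ½√599.85 ≈ ½·24.4918 ≈ 12.2459
m_b = ½√(2·171.61 + 2·246.49 − 139.24) = ½√696.96 ≈ ½·26.4 ≈ 13.2
m_c = ½√(2·171.61 + 2·139.24 − 246.49) = ½√375.21 ≈ ½·19.3703 ≈ 9.68517

m_a = 12.25, m_b = 13.2, m_c = 9.685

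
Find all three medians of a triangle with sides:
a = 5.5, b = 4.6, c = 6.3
Median formula: m_a = ½√(2b² + 2c² − a²) (and cyclically). a² = 30.25, b² = 21.16, c² = 39.69.
m_a = ½√(2·21.16 + 2·39.69 − 30.25) = ½√91.45 ≈ ½·9.56295 ≈ 4.78147
m_b = ½√(2·30.25 + 2·39.69 − 21.16) = ½√118.72 ≈ ½·10.8959 ≈ 5.44794
m_c = ½√(2·30.25 + 2·21.16 − 39.69) = ½√63.13 ≈ ½·7.94544 ≈ 3.97272

m_a = 4.781, m_b = 5.448, m_c = 3.973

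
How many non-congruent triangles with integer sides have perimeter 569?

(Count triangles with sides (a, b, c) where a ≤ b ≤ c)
Let a ≤ b ≤ c with a + b + c = 569. The only binding inequality is a + b > c, i.e. 569 − c > c, so c < 569/2; and c ≥ 569/3 since c is the largest side.
So 190 ≤ c ≤ 284. For each c, b runs from ⌈(569 − c)/2⌉ up to c (then a = 569 − b − c satisfies 1 ≤ a ≤ b automatically), giving c − ⌈(569 − c)/2⌉ + 1 choices.
Summing over c: 1 + 3 + 4 + 6 + … + 141 + 142  (95 terms, c = 190, …, 284) = 6816
Check (closed form: nearest integer to p²/48 for even p, (p+3)²/48 for odd p): (569+3)²/48 = 572²/48 = 327184/48 ≈ 6816.33 → 6816

6816 triangles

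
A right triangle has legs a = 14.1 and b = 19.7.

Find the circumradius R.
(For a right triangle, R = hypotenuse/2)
Hypotenuse c = √(a² + b²) = √(198.81 + 388.09) = √586.9 ≈ 24.226
R = c/2 ≈ 24.226/2 ≈ 12.113

R = 12.11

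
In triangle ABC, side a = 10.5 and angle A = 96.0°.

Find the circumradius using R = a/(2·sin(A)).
R = a/(2·sin(A)) = 10.5/(2·sin(96.0°))
sin(96.0°) ≈ 0.994522
R ≈ 10.5/(2·0.994522) = 10.5/1.98904 ≈ 5.27892

R = 5.279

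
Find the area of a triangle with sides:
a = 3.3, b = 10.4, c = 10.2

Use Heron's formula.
s = (3.3 + 10.4 + 10.2)/2 = 23.9/2 = 11.95
s − a = 8.65, s − b = 1.55, s − c = 1.75
s(s−a)(s−b)(s−c) = 11.95·8.65·1.55·1.75 ≈ 280.384
Area = √280.384 ≈ 16.7447

Area = 16.74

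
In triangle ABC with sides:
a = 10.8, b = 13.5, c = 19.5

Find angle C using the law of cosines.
c² = a² + b² − 2ab·cos(C)  ⇒  cos(C) = (a² + b² − c²)/(2ab)
cos(C) = (10.8² + 13.5² − 19.5²)/(2·10.8·13.5) = (116.64 + 182.25 − 380.25)/291.6 = -81.36/291.6 ≈ -0.279012
C = arccos(-0.279012) ≈ 106.201°

C = 106.2°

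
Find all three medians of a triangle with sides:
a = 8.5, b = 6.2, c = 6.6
Median formula: m_a = ½√(2b² + 2c² − a²) (and cyclically). a² = 72.25, b² = 38.44, c² = 43.56.
m_a = ½√(2·38.44 + 2·43.56 − 72.25) = ½√91.75 ≈ ½·9.57862 ≈ 4.78931
m_b = ½√(2·72.25 + 2·43.56 − 38.44) = ½√193.18 ≈ ½·13.8989 ≈ 6.94946
m_c = ½√(2·72.25 + 2·38.44 − 43.56) = ½√177.82 ≈ ½·13.3349 ≈ 6.66746

m_a = 4.789, m_b = 6.949, m_c = 6.667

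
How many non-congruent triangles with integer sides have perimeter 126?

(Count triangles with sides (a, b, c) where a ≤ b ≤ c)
Let a ≤ b ≤ c with a + b + c = 126. The only binding inequality is a + b > c, i.e. 126 − c > c, so c < 126/2; and c ≥ 126/3 since c is the largest side.
So 42 ≤ c ≤ 62. For each c, b runs from ⌈(126 − c)/2⌉ up to c (then a = 126 − b − c satisfies 1 ≤ a ≤ b automatically), giving c − ⌈(126 − c)/2⌉ + 1 choices.
Summing over c: 1 + 2 + 4 + 5 + … + 29 + 31  (21 terms, c = 42, …, 62) = 331
Check (closed form: nearest integer to p²/48 for even p, (p+3)²/48 for odd p): 126²/48 = 15876/48 ≈ 330.75 → 331

331 triangles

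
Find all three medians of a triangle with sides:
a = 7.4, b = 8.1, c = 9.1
Median formula: m_a = ½√(2b² + 2c² − a²) (and cyclically). a² = 54.76, b² = 65.61, c² = 82.81.
m_a = ½√(2·65.61 + 2·82.81 − 54.76) = ½√242.08 ≈ ½·15.5589 ≈ 7.77946
m_b = ½√(2·54.76 + 2·82.81 − 65.61) = ½√209.53 ≈ ½·14.4752 ≈ 7.23758
m_c = ½√(2·54.76 + 2·65.61 − 82.81) = ½√157.93 ≈ ½·12.567 ≈ 6.28351

m_a = 7.779, m_b = 7.238, m_c = 6.284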